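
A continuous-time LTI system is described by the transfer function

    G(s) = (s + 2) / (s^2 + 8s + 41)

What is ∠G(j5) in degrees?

∠G(j5) ≈ 0°

At s = j5: numerator = 2 + j5, denominator = 16 + j40.
∠G = ∠num − ∠den = 68.199° − (68.199°) = 0°.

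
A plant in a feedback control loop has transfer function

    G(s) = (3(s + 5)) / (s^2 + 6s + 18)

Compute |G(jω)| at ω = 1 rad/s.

|G(j1)| ≈ 0.8485

Substitute s = j1: numerator = 15 + j3, denominator = 17 + j6.
|G(j1)| = |15 + j3| / |17 + j6| = 15.297 / 18.028 ≈ 0.8485.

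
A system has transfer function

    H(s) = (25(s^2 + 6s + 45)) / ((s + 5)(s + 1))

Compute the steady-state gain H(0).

H(0) = 225

At s = 0 each factor (s + a) contributes a and each (s^2 + bs + c) contributes c.
H(0) = 25·(45) / ((5) · (1)) = 1125/5 = 225.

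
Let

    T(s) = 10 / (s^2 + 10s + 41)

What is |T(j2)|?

Substitute s = j2: numerator = 10, denominator = 37 + j20.
|T(j2)| = |10| / |37 + j20| = 10 / 42.059 ≈ 0.2378.

|T(j2)| ≈ 0.2378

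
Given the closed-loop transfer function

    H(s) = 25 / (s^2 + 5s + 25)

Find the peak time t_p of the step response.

Comparing s^2 + 5s + 25 to s^2 + 2ζωₙs + ωₙ²: ωₙ = 5 rad/s and ζ = 5/(2·5) = 0.5.
ζωₙ = 5/2 = 2.5, so ω_d = ωₙ√(1−ζ²) = √(ωₙ² − (ζωₙ)²) = √(25 − 2.5²) = √18.75 ≈ 4.330 rad/s.
t_p = π/ω_d = π/4.330 ≈ 0.7255 s.

t_p ≈ 0.7255 s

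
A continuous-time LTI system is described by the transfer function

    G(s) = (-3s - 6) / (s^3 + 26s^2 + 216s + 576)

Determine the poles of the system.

s = -12, -8, -6

The poles are the roots of the denominator s^3 + 26s^2 + 216s + 576 = 0.
Trying s = -12: the polynomial evaluates to 0, so (s + 12) is a factor.
Dividing out leaves s^2 + 14s + 48 = 0.
Factoring the quadratic: (s + 8)(s + 6) = 0.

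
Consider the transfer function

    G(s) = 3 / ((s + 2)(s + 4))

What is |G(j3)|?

|G(j3)| ≈ 0.1664

Substitute s = j3: numerator = 3, denominator = -1 + j18.
|G(j3)| = |3| / |-1 + j18| = 3 / 18.028 ≈ 0.1664.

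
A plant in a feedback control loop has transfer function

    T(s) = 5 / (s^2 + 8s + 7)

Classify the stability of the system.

The denominator s^2 + 8s + 7 factors as (s + 1)(s + 7), giving poles at s = -1, -7.
Since all poles lie strictly in the left half-plane, the system is stable.

stable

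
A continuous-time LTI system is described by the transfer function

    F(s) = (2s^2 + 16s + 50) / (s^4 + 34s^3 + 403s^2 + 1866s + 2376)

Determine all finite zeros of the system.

s = -4 ± 3j

Set the numerator to zero: 2s^2 + 16s + 50 = 0, i.e. 2·(s^2 + 8s + 25) = 0.
Factoring: (s^2 + 8s + 25) = 0.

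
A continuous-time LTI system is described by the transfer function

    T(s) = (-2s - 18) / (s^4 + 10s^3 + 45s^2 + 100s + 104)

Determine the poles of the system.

The poles are the roots of the denominator s^4 + 10s^3 + 45s^2 + 100s + 104 = 0.
No real roots exist; factor into two real quadratics: (s^2 + 6s + 13)(s^2 + 4s + 8) = 0.
Each quadratic gives a conjugate pair via the quadratic formula.

s = -3 ± 2j, -2 ± 2j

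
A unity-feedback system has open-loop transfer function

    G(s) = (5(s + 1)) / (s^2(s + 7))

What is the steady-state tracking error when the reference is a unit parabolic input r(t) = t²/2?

G(s) has 2 poles at the origin.
This is a Type 2 system. Ka = lim_{s→0} s^2·G(s) = 5/7.
e_ss = 1/Ka = 1/(5/7) = 7/5 ≈ 1.400.

e_ss = 1.400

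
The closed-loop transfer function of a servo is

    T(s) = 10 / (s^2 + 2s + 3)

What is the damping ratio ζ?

ζ ≈ 0.5774

Compare the denominator to the standard form s^2 + 2ζωₙs + ωₙ².
ωₙ² = 3, so ωₙ = √3 ≈ 1.732 rad/s.
2ζωₙ = 2, so ζ = 2/(2·√3) ≈ 0.5774.
With ζ = 0.5774 the response is underdamped.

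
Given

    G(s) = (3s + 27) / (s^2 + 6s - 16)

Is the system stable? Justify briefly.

unstable

The denominator s^2 + 6s - 16 factors as (s - 2)(s + 8), giving poles at s = 2, -8.
Since the pole(s) at s = 2 lie in the right half-plane, the system is unstable.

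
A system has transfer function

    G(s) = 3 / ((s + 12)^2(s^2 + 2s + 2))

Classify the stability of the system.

stable

The poles can be read from the denominator factors: s = -12, -12, -1 ± j.
Since all poles lie strictly in the left half-plane, the system is stable.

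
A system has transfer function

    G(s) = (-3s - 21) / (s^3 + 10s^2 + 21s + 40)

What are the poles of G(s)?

s = -1 + 2j, -1 - 2j, -8

The poles are the roots of the denominator s^3 + 10s^2 + 21s + 40 = 0.
Trying s = -8: the polynomial evaluates to 0, so (s + 8) is a factor.
Dividing out leaves s^2 + 2s + 5 = 0.
The quadratic formula then gives s = -1 ± 2j.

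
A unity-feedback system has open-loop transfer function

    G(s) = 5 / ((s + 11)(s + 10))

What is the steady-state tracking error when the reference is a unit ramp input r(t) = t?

e_ss = ∞

G(s) has no poles at the origin.
This is a Type 0 system; Kv = lim_{s→0} s·G(s) = 0, so the steady-state error for a ramp input is infinite.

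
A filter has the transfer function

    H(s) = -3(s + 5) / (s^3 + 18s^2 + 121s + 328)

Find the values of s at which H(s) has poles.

s = -8, -5 ± 4j

The poles are the roots of the denominator s^3 + 18s^2 + 121s + 328 = 0.
Trying s = -8: the polynomial evaluates to 0, so (s + 8) is a factor.
Dividing out leaves s^2 + 10s + 41 = 0.
The quadratic formula then gives s = -5 ± 4j.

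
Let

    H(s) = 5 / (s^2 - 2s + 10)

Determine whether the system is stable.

unstable

The denominator s^2 - 2s + 10 factors as (s^2 - 2s + 10), giving poles at s = 1 + 3j, 1 - 3j.
Since the pole(s) at s = 1 ± 3j lie in the right half-plane, the system is unstable.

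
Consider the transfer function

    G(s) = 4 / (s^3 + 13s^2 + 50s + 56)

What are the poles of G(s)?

The poles are the roots of the denominator s^3 + 13s^2 + 50s + 56 = 0.
Trying s = -2: the polynomial evaluates to 0, so (s + 2) is a factor.
Dividing out leaves s^2 + 11s + 28 = 0.
Factoring the quadratic: (s + 4)(s + 7) = 0.

s = -2, -4, -7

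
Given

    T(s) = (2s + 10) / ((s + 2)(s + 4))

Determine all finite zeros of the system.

s = -5

Set the numerator to zero: 2s + 10 = 0, i.e. 2·(s + 5) = 0.
So s = -5.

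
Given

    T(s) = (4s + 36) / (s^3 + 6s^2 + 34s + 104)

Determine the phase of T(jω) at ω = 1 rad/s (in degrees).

∠T(j1) ≈ -12.27°

At s = j1: numerator = 36 + j4, denominator = 98 + j33.
∠T = ∠num − ∠den = 6.3402° − (18.610°) = -12.27°.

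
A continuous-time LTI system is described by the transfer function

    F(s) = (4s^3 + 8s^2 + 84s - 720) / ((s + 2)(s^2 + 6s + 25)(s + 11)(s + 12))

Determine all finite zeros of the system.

Set the numerator to zero: 4s^3 + 8s^2 + 84s - 720 = 0, i.e. 4·(s^3 + 2s^2 + 21s - 180) = 0.
Factoring: (s - 4)(s^2 + 6s + 45) = 0.

s = 4, -3 ± 6j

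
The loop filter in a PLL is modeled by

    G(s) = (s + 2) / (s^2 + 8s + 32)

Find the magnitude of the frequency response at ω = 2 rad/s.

|G(j2)| ≈ 0.08771

Substitute s = j2: numerator = 2 + j2, denominator = 28 + j16.
|G(j2)| = |2 + j2| / |28 + j16| = 2.8284 / 32.249 ≈ 0.08771.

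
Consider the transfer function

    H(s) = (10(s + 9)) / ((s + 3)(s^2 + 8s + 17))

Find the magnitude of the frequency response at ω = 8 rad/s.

Substitute s = j8: numerator = 90 + j80, denominator = -653 - j184.
|H(j8)| = |90 + j80| / |-653 - j184| = 120.42 / 678.43 ≈ 0.1775.

|H(j8)| ≈ 0.1775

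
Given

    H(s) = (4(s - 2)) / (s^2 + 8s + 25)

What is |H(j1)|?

Substitute s = j1: numerator = -8 + j4, denominator = 24 + j8.
|H(j1)| = |-8 + j4| / |24 + j8| = 8.9443 / 25.298 ≈ 0.3536.

|H(j1)| ≈ 0.3536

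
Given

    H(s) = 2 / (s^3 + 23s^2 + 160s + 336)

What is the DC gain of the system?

Set s = 0: H(0) = (2) / (336) = 1/168.

H(0) = 1/168 ≈ 0.005952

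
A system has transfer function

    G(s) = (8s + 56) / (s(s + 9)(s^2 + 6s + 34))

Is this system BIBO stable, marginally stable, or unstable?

The poles can be read from the denominator factors: s = 0, -9, -3 + 5j, -3 - 5j.
Since the simple pole(s) at s = 0 lie on the jω-axis with none in the right half-plane, the system is marginally stable.

marginally stable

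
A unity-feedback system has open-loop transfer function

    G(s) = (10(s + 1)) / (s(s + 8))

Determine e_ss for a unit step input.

e_ss = 0

G(s) has one pole at the origin.
This is a Type 1 system; for a step input the steady-state error is zero.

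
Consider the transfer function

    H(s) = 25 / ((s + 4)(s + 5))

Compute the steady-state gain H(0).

Set s = 0: H(0) = (25) / (20) = 5/4.

H(0) = 5/4 ≈ 1.250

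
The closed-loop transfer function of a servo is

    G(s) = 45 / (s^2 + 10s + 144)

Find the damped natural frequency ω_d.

Comparing s^2 + 10s + 144 to s^2 + 2ζωₙs + ωₙ²: ωₙ = 12 rad/s and ζ = 10/(2·12) ≈ 0.4167.
ζωₙ = 10/2 = 5, so ω_d = ωₙ√(1−ζ²) = √(ωₙ² − (ζωₙ)²) = √(144 − 5²) = √119 ≈ 10.91 rad/s.

ω_d ≈ 10.91 rad/s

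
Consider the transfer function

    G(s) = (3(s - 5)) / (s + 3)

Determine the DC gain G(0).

At s = 0 each factor (s + a) contributes a and each (s^2 + bs + c) contributes c.
G(0) = 3·(-5) / ((3)) = -15/3 = -5.

G(0) = -5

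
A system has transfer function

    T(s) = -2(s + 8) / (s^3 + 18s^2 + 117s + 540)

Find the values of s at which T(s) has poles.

The poles are the roots of the denominator s^3 + 18s^2 + 117s + 540 = 0.
Trying s = -12: the polynomial evaluates to 0, so (s + 12) is a factor.
Dividing out leaves s^2 + 6s + 45 = 0.
The quadratic formula then gives s = -3 ± 6j.

s = -3 ± 6j, -12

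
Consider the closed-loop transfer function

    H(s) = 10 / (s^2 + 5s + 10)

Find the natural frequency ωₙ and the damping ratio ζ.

Compare the denominator to the standard form s^2 + 2ζωₙs + ωₙ².
ωₙ² = 10, so ωₙ = √10 ≈ 3.162 rad/s.
2ζωₙ = 5, so ζ = 5/(2·√10) ≈ 0.7906.

ωₙ ≈ 3.162 rad/s, ζ ≈ 0.7906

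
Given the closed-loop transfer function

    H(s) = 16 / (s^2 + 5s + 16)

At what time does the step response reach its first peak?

Comparing s^2 + 5s + 16 to s^2 + 2ζωₙs + ωₙ²: ωₙ = 4 rad/s and ζ = 5/(2·4) = 0.625.
ζωₙ = 5/2 = 2.5, so ω_d = ωₙ√(1−ζ²) = √(ωₙ² − (ζωₙ)²) = √(16 − 2.5²) = √9.75 ≈ 3.122 rad/s.
t_p = π/ω_d = π/3.122 ≈ 1.006 s.

t_p ≈ 1.006 s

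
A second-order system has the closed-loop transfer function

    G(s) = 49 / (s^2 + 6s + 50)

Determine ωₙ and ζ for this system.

ωₙ ≈ 7.071 rad/s, ζ ≈ 0.4243

Compare the denominator to the standard form s^2 + 2ζωₙs + ωₙ².
ωₙ² = 50, so ωₙ = √50 ≈ 7.071 rad/s.
2ζωₙ = 6, so ζ = 6/(2·√50) ≈ 0.4243.
With ζ = 0.4243 the response is underdamped.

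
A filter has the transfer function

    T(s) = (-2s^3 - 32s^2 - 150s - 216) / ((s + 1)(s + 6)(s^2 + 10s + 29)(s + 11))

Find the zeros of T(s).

s = -9, -3, -4

Set the numerator to zero: -2s^3 - 32s^2 - 150s - 216 = 0, i.e. -2·(s^3 + 16s^2 + 75s + 108) = 0.
Factoring: (s + 9)(s + 3)(s + 4) = 0.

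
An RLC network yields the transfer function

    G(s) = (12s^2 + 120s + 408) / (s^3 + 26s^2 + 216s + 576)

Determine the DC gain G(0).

Set s = 0: G(0) = (408) / (576) = 17/24.

G(0) = 17/24 ≈ 0.7083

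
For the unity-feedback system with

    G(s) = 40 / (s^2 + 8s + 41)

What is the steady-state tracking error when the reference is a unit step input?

e_ss = 0.5062

G(s) has no poles at the origin.
This is a Type 0 system. Kp = lim_{s→0} G(s) = 40/41.
e_ss = 1/(1 + Kp) = 1/(1 + 40/41) = 41/81 ≈ 0.5062.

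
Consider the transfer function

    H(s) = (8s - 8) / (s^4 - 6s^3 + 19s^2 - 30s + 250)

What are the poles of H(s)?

The poles are the roots of the denominator s^4 - 6s^3 + 19s^2 - 30s + 250 = 0.
No real roots exist; factor into two real quadratics: (s^2 - 8s + 25)(s^2 + 2s + 10) = 0.
Each quadratic gives a conjugate pair via the quadratic formula.

s = 4 + 3j, 4 - 3j, -1 + 3j, -1 - 3j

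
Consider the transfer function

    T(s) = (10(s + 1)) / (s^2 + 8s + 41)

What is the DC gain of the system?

T(0) = 10/41 ≈ 0.2439

At s = 0 each factor (s + a) contributes a and each (s^2 + bs + c) contributes c.
T(0) = 10·(1) / ((41)) = 10/41 = 10/41.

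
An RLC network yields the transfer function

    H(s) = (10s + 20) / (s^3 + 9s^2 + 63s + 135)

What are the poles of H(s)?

s = -3 + 6j, -3 - 6j, -3

The poles are the roots of the denominator s^3 + 9s^2 + 63s + 135 = 0.
Trying s = -3: the polynomial evaluates to 0, so (s + 3) is a factor.
Dividing out leaves s^2 + 6s + 45 = 0.
The quadratic formula then gives s = -3 ± 6j.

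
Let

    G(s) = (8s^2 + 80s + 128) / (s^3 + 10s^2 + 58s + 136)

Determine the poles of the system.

The poles are the roots of the denominator s^3 + 10s^2 + 58s + 136 = 0.
Trying s = -4: the polynomial evaluates to 0, so (s + 4) is a factor.
Dividing out leaves s^2 + 6s + 34 = 0.
The quadratic formula then gives s = -3 ± 5j.

s = -3 ± 5j, -4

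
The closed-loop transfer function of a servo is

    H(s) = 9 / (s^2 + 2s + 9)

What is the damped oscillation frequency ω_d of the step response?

ω_d ≈ 2.828 rad/s

Comparing s^2 + 2s + 9 to s^2 + 2ζωₙs + ωₙ²: ωₙ = 3 rad/s and ζ = 2/(2·3) ≈ 0.3333.
ζωₙ = 2/2 = 1, so ω_d = ωₙ√(1−ζ²) = √(ωₙ² − (ζωₙ)²) = √(9 − 1²) = √8 ≈ 2.828 rad/s.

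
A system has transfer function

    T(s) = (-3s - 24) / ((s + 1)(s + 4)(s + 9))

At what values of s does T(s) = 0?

s = -8

Set the numerator to zero: -3s - 24 = 0, i.e. -3·(s + 8) = 0.
So s = -8.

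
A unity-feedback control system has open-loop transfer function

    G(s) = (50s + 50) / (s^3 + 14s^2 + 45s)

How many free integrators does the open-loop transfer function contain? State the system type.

Factor s from the denominator: s^3 + 14s^2 + 45s = s·(s^2 + 14s + 45).
There is 1 pole at the origin, so the system is Type 1.

Type 1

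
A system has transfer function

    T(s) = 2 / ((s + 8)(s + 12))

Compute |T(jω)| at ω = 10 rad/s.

Substitute s = j10: numerator = 2, denominator = -4 + j200.
|T(j10)| = |2| / |-4 + j200| = 2 / 200.04 ≈ 0.009998.

|T(j10)| ≈ 0.009998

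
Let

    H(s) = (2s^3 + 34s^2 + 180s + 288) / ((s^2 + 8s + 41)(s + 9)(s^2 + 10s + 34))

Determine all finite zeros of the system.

s = -3, -6, -8

Set the numerator to zero: 2s^3 + 34s^2 + 180s + 288 = 0, i.e. 2·(s^3 + 17s^2 + 90s + 144) = 0.
Factoring: (s + 3)(s + 6)(s + 8) = 0.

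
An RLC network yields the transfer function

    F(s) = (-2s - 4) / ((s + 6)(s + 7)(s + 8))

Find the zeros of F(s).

Set the numerator to zero: -2s - 4 = 0, i.e. -2·(s + 2) = 0.
So s = -2.

s = -2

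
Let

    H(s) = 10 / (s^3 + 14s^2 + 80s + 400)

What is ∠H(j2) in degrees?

∠H(j2) ≈ -23.84°

At s = j2: numerator = 10, denominator = 344 + j152.
∠H = ∠num − ∠den = 0° − (23.839°) = -23.84°.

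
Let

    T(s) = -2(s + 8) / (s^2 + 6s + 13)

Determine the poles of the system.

s = -3 ± 2j

The poles are the roots of the denominator s^2 + 6s + 13 = 0.
Using the quadratic formula: s = (-6 ± √(-16))/2 = -3 ± 2j.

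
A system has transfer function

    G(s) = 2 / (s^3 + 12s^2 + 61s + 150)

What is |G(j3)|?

Substitute s = j3: numerator = 2, denominator = 42 + j156.
|G(j3)| = |2| / |42 + j156| = 2 / 161.55 ≈ 0.01238.

|G(j3)| ≈ 0.01238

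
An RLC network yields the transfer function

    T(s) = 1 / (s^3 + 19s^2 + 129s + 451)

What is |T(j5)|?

|T(j5)| ≈ 0.001921

Substitute s = j5: numerator = 1, denominator = -24 + j520.
|T(j5)| = |1| / |-24 + j520| = 1 / 520.55 ≈ 0.001921.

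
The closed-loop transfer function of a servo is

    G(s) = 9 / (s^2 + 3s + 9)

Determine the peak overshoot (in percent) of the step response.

Comparing s^2 + 3s + 9 to s^2 + 2ζωₙs + ωₙ²: ωₙ = 3 rad/s and ζ = 3/(2·3) = 0.5.
%OS = 100·exp(−πζ/√(1−ζ²)) = 100·exp(−π·0.5/√(1−0.5²)) ≈ 16.3%.

%OS ≈ 16.3%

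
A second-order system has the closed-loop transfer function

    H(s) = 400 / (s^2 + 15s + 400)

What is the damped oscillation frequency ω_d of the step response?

ω_d ≈ 18.54 rad/s

Comparing s^2 + 15s + 400 to s^2 + 2ζωₙs + ωₙ²: ωₙ = 20 rad/s and ζ = 15/(2·20) = 0.375.
ζωₙ = 15/2 = 7.5, so ω_d = ωₙ√(1−ζ²) = √(ωₙ² − (ζωₙ)²) = √(400 − 7.5²) = √343.75 ≈ 18.54 rad/s.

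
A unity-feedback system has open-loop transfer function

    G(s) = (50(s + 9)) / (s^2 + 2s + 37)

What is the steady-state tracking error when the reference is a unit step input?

G(s) has no poles at the origin.
This is a Type 0 system. Kp = lim_{s→0} G(s) = 450/37.
e_ss = 1/(1 + Kp) = 1/(1 + 450/37) = 37/487 ≈ 0.07598.

e_ss = 0.07598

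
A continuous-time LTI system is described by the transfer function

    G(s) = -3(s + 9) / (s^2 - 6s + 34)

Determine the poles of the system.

s = 3 + 5j, 3 - 5j

The poles are the roots of the denominator s^2 - 6s + 34 = 0.
Using the quadratic formula: s = (6 ± √(-100))/2 = 3 ± 5j.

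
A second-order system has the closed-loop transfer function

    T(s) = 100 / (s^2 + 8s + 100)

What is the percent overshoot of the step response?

Comparing s^2 + 8s + 100 to s^2 + 2ζωₙs + ωₙ²: ωₙ = 10 rad/s and ζ = 8/(2·10) = 0.4.
%OS = 100·exp(−πζ/√(1−ζ²)) = 100·exp(−π·0.4/√(1−0.4²)) ≈ 25.4%.

%OS ≈ 25.4%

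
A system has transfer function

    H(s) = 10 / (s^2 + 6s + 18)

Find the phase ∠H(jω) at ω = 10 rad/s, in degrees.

∠H(j10) ≈ -143.8°

At s = j10: numerator = 10, denominator = -82 + j60.
∠H = ∠num − ∠den = 0° − (143.81°) = -143.8°.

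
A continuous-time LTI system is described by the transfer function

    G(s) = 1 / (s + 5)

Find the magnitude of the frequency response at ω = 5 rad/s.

|G(j5)| ≈ 0.1414

Substitute s = j5: numerator = 1, denominator = 5 + j5.
|G(j5)| = |1| / |5 + j5| = 1 / 7.0711 ≈ 0.1414.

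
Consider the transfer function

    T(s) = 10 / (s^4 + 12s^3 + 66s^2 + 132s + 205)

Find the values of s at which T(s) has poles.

s = -1 ± 2j, -5 ± 4j

The poles are the roots of the denominator s^4 + 12s^3 + 66s^2 + 132s + 205 = 0.
No real roots exist; factor into two real quadratics: (s^2 + 2s + 5)(s^2 + 10s + 41) = 0.
Each quadratic gives a conjugate pair via the quadratic formula.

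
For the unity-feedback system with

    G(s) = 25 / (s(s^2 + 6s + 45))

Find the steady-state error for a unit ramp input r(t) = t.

G(s) has one pole at the origin.
This is a Type 1 system. Kv = lim_{s→0} s·G(s) = 25/45 = 5/9.
e_ss = 1/Kv = 1/(5/9) = 9/5 ≈ 1.800.

e_ss = 1.800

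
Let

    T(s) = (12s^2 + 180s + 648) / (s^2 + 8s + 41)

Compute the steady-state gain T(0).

T(0) = 648/41 ≈ 15.80

Set s = 0: T(0) = (648) / (41) = 648/41.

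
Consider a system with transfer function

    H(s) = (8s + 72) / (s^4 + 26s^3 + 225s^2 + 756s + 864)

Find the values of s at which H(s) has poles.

The poles are the roots of the denominator s^4 + 26s^3 + 225s^2 + 756s + 864 = 0.
Trying s = -8: the polynomial evaluates to 0, so (s + 8) is a factor.
Dividing out leaves s^3 + 18s^2 + 81s + 108 = 0.
This factors further as (s + 12)(s + 3)^2 = 0.

s = -8, -12, -3, -3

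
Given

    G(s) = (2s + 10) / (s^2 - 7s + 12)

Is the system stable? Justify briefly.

unstable

The denominator s^2 - 7s + 12 factors as (s - 4)(s - 3), giving poles at s = 4, 3.
Since the pole(s) at s = 4, 3 lie in the right half-plane, the system is unstable.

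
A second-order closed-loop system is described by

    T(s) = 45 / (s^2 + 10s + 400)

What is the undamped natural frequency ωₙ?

ωₙ = 20 rad/s

Compare the denominator to the standard form s^2 + 2ζωₙs + ωₙ².
ωₙ² = 400, so ωₙ = 20 rad/s.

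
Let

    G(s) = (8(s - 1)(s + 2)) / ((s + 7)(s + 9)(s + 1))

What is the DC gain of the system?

G(0) = -16/63 ≈ -0.2540

At s = 0 each factor (s + a) contributes a and each (s^2 + bs + c) contributes c.
G(0) = 8·(-1) · (2) / ((7) · (9) · (1)) = -16/63 = -16/63.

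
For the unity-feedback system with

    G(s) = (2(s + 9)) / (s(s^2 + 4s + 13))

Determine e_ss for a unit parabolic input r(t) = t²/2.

e_ss = ∞

G(s) has one pole at the origin.
This is a Type 1 system; Ka = lim_{s→0} s^2·G(s) = 0, so the steady-state error for a parabola input is infinite.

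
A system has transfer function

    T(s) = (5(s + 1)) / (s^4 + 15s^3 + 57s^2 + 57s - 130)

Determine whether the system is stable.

unstable

The denominator s^4 + 15s^3 + 57s^2 + 57s - 130 factors as (s + 10)(s^2 + 6s + 13)(s - 1), giving poles at s = -10, -3 ± 2j, 1.
Since the pole(s) at s = 1 lie in the right half-plane, the system is unstable.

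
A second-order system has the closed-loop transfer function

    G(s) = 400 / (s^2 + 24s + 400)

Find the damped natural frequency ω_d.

Comparing s^2 + 24s + 400 to s^2 + 2ζωₙs + ωₙ²: ωₙ = 20 rad/s and ζ = 24/(2·20) = 0.6.
ζωₙ = 24/2 = 12, so ω_d = ωₙ√(1−ζ²) = √(ωₙ² − (ζωₙ)²) = √(400 − 12²) = √256 = 16 rad/s.

ω_d = 16 rad/s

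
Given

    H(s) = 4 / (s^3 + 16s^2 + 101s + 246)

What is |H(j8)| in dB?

Substitute s = j8: numerator = 4, denominator = -778 + j296.
|H(j8)| = |4| / |-778 + j296| = 4 / 832.41 ≈ 0.004805.
In decibels: 20·log₁₀(0.004805) ≈ -46.4 dB.

|H(j8)|_dB ≈ -46.4 dB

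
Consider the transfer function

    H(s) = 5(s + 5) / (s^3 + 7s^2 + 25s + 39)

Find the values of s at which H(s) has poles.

The poles are the roots of the denominator s^3 + 7s^2 + 25s + 39 = 0.
Trying s = -3: the polynomial evaluates to 0, so (s + 3) is a factor.
Dividing out leaves s^2 + 4s + 13 = 0.
The quadratic formula then gives s = -2 ± 3j.

s = -2 ± 3j, -3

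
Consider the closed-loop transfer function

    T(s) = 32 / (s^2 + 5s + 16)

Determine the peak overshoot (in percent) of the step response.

%OS ≈ 8.08%

Comparing s^2 + 5s + 16 to s^2 + 2ζωₙs + ωₙ²: ωₙ = 4 rad/s and ζ = 5/(2·4) = 0.625.
%OS = 100·exp(−πζ/√(1−ζ²)) = 100·exp(−π·0.625/√(1−0.625²)) ≈ 8.08%.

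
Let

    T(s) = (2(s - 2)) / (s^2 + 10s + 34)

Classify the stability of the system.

stable

The poles can be read from the denominator factors: s = -5 + 3j, -5 - 3j.
Since all poles lie strictly in the left half-plane, the system is stable.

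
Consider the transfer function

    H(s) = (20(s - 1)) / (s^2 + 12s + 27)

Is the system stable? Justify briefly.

stable

The denominator s^2 + 12s + 27 factors as (s + 3)(s + 9), giving poles at s = -3, -9.
Since all poles lie strictly in the left half-plane, the system is stable.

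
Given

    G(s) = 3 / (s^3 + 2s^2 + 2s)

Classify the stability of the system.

marginally stable

The denominator s^3 + 2s^2 + 2s factors as s(s^2 + 2s + 2), giving poles at s = 0, -1 + j, -1 - j.
Since the simple pole(s) at s = 0 lie on the jω-axis with none in the right half-plane, the system is marginally stable.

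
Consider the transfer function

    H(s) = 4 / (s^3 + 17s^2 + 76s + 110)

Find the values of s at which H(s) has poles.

s = -3 + j, -3 - j, -11

The poles are the roots of the denominator s^3 + 17s^2 + 76s + 110 = 0.
Trying s = -11: the polynomial evaluates to 0, so (s + 11) is a factor.
Dividing out leaves s^2 + 6s + 10 = 0.
The quadratic formula then gives s = -3 ± 1j.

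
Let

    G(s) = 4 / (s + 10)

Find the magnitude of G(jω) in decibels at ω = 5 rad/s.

|G(j5)|_dB ≈ -8.93 dB

Substitute s = j5: numerator = 4, denominator = 10 + j5.
|G(j5)| = |4| / |10 + j5| = 4 / 11.180 ≈ 0.3578.
In decibels: 20·log₁₀(0.3578) ≈ -8.93 dB.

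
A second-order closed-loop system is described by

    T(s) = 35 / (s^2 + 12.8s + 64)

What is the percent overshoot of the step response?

Comparing s^2 + 12.8s + 64 to s^2 + 2ζωₙs + ωₙ²: ωₙ = 8 rad/s and ζ = 12.8/(2·8) = 0.8.
%OS = 100·exp(−πζ/√(1−ζ²)) = 100·exp(−π·0.8/√(1−0.8²)) ≈ 1.52%.

%OS ≈ 1.52%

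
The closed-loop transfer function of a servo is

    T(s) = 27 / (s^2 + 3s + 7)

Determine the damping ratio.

ζ ≈ 0.5669

Compare the denominator to the standard form s^2 + 2ζωₙs + ωₙ².
ωₙ² = 7, so ωₙ = √7 ≈ 2.646 rad/s.
2ζωₙ = 3, so ζ = 3/(2·√7) ≈ 0.5669.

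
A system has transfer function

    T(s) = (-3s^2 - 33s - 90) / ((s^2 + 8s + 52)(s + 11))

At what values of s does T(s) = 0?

s = -5, -6

Set the numerator to zero: -3s^2 - 33s - 90 = 0, i.e. -3·(s^2 + 11s + 30) = 0.
Factoring: (s + 5)(s + 6) = 0.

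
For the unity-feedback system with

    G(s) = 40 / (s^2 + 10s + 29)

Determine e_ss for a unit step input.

e_ss = 0.4203

G(s) has no poles at the origin.
This is a Type 0 system. Kp = lim_{s→0} G(s) = 40/29.
e_ss = 1/(1 + Kp) = 1/(1 + 40/29) = 29/69 ≈ 0.4203.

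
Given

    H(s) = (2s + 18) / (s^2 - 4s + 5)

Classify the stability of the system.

The denominator s^2 - 4s + 5 factors as (s^2 - 4s + 5), giving poles at s = 2 ± j.
Since the pole(s) at s = 2 + j, 2 - j lie in the right half-plane, the system is unstable.

unstable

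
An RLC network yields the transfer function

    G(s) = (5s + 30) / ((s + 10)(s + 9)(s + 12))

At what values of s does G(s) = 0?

Set the numerator to zero: 5s + 30 = 0, i.e. 5·(s + 6) = 0.
So s = -6.

s = -6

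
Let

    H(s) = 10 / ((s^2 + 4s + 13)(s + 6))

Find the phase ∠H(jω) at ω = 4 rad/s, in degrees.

∠H(j4) ≈ -134.3°

At s = j4: numerator = 10, denominator = -82 + j84.
∠H = ∠num − ∠den = 0° − (134.31°) = -134.3°.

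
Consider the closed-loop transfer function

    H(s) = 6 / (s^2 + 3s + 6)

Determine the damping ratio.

Compare the denominator to the standard form s^2 + 2ζωₙs + ωₙ².
ωₙ² = 6, so ωₙ = √6 ≈ 2.449 rad/s.
2ζωₙ = 3, so ζ = 3/(2·√6) ≈ 0.6124.

ζ ≈ 0.6124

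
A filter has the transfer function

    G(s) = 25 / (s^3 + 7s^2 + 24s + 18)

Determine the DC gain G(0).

Set s = 0: G(0) = (25) / (18) = 25/18.

G(0) = 25/18 ≈ 1.389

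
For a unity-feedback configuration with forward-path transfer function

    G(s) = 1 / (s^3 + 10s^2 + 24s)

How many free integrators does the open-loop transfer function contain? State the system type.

Factor s from the denominator: s^3 + 10s^2 + 24s = s·(s^2 + 10s + 24).
There is 1 pole at the origin, so the system is Type 1.

Type 1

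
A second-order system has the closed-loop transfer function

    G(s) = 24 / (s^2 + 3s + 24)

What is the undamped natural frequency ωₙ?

Compare the denominator to the standard form s^2 + 2ζωₙs + ωₙ².
ωₙ² = 24, so ωₙ = √24 ≈ 4.899 rad/s.

ωₙ ≈ 4.899 rad/s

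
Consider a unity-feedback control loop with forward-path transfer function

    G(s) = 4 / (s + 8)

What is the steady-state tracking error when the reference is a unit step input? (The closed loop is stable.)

e_ss = 0.6667

G(s) has no poles at the origin.
This is a Type 0 system. Kp = lim_{s→0} G(s) = 4/8 = 1/2.
e_ss = 1/(1 + Kp) = 1/(1 + 1/2) = 2/3 ≈ 0.6667.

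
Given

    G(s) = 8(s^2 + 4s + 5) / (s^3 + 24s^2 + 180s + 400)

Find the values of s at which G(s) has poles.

The poles are the roots of the denominator s^3 + 24s^2 + 180s + 400 = 0.
Trying s = -4: the polynomial evaluates to 0, so (s + 4) is a factor.
Dividing out leaves s^2 + 20s + 100 = 0.
Factoring the quadratic: (s + 10)^2 = 0.

s = -4, -10, -10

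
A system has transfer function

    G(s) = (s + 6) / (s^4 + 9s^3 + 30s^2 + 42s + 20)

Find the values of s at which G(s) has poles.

The poles are the roots of the denominator s^4 + 9s^3 + 30s^2 + 42s + 20 = 0.
Trying s = -2: the polynomial evaluates to 0, so (s + 2) is a factor.
Dividing out leaves s^3 + 7s^2 + 16s + 10 = 0.
This factors further as (s^2 + 6s + 10)(s + 1) = 0.

s = -3 + j, -3 - j, -2, -1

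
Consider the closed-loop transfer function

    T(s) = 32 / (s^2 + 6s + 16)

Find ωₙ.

Compare the denominator to the standard form s^2 + 2ζωₙs + ωₙ².
ωₙ² = 16, so ωₙ = 4 rad/s.

ωₙ = 4 rad/s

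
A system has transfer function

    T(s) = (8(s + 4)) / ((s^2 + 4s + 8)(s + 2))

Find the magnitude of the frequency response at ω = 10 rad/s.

Substitute s = j10: numerator = 32 + j80, denominator = -584 - j840.
|T(j10)| = |32 + j80| / |-584 - j840| = 86.163 / 1023.1 ≈ 0.08422.

|T(j10)| ≈ 0.08422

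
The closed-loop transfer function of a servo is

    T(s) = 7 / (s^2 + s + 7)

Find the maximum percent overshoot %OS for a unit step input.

%OS ≈ 54.6%

Comparing s^2 + s + 7 to s^2 + 2ζωₙs + ωₙ²: ωₙ = √7 ≈ 2.646 rad/s and ζ = 1/(2·√7) ≈ 0.1890.
%OS = 100·exp(−πζ/√(1−ζ²)) = 100·exp(−π·0.1890/√(1−0.1890²)) ≈ 54.6%.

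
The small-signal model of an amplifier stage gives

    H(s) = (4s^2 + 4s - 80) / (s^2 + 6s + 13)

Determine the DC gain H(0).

Set s = 0: H(0) = (-80) / (13) = -80/13.

H(0) = -80/13 ≈ -6.154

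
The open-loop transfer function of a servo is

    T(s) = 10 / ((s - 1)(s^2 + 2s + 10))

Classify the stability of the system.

unstable

The poles can be read from the denominator factors: s = 1, -1 + 3j, -1 - 3j.
Since the pole(s) at s = 1 lie in the right half-plane, the system is unstable.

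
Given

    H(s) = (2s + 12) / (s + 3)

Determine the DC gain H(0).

Set s = 0: H(0) = (12) / (3) = 4.

H(0) = 4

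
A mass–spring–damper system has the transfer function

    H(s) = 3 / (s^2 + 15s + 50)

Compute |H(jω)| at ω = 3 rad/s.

Substitute s = j3: numerator = 3, denominator = 41 + j45.
|H(j3)| = |3| / |41 + j45| = 3 / 60.877 ≈ 0.04928.

|H(j3)| ≈ 0.04928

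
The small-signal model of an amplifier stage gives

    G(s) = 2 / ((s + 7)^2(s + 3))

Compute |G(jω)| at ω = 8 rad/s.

|G(j8)| ≈ 0.002072

Substitute s = j8: numerator = 2, denominator = -941 + j216.
|G(j8)| = |2| / |-941 + j216| = 2 / 965.47 ≈ 0.002072.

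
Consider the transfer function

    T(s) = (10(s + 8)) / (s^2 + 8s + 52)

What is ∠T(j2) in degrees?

At s = j2: numerator = 80 + j20, denominator = 48 + j16.
∠T = ∠num − ∠den = 14.036° − (18.435°) = -4.399°.

∠T(j2) ≈ -4.399°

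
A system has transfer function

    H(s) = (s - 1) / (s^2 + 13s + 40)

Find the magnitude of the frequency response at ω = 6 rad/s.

Substitute s = j6: numerator = -1 + j6, denominator = 4 + j78.
|H(j6)| = |-1 + j6| / |4 + j78| = 6.0828 / 78.102 ≈ 0.07788.

|H(j6)| ≈ 0.07788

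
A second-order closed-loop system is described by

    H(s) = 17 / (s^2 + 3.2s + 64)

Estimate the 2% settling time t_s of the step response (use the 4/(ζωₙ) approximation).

t_s ≈ 2.500 s

Comparing s^2 + 3.2s + 64 to s^2 + 2ζωₙs + ωₙ²: ωₙ = 8 rad/s and ζ = 3.2/(2·8) = 0.2.
ζωₙ = 3.2/2 = 1.6, so t_s ≈ 4/(ζωₙ) = 4/1.6 = 2.500 s.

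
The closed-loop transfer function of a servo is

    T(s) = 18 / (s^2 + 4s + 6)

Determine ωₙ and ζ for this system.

ωₙ ≈ 2.449 rad/s, ζ ≈ 0.8165

Compare the denominator to the standard form s^2 + 2ζωₙs + ωₙ².
ωₙ² = 6, so ωₙ = √6 ≈ 2.449 rad/s.
2ζωₙ = 4, so ζ = 4/(2·√6) ≈ 0.8165.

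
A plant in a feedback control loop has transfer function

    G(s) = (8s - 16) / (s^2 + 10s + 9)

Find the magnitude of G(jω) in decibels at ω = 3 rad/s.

Substitute s = j3: numerator = -16 + j24, denominator = j30.
|G(j3)| = |-16 + j24| / |j30| = 28.844 / 30 ≈ 0.9615.
In decibels: 20·log₁₀(0.9615) ≈ -0.341 dB.

|G(j3)|_dB ≈ -0.341 dB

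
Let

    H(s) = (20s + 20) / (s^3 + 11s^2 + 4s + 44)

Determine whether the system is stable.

The denominator s^3 + 11s^2 + 4s + 44 factors as (s^2 + 4)(s + 11), giving poles at s = 2j, -2j, -11.
Since the simple pole(s) at s = 2j, -2j lie on the jω-axis with none in the right half-plane, the system is marginally stable.

marginally stable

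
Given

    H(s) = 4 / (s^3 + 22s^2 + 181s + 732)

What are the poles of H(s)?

s = -5 + 6j, -5 - 6j, -12

The poles are the roots of the denominator s^3 + 22s^2 + 181s + 732 = 0.
Trying s = -12: the polynomial evaluates to 0, so (s + 12) is a factor.
Dividing out leaves s^2 + 10s + 61 = 0.
The quadratic formula then gives s = -5 ± 6j.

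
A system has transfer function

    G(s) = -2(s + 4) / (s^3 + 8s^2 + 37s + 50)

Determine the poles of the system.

s = -3 + 4j, -3 - 4j, -2

The poles are the roots of the denominator s^3 + 8s^2 + 37s + 50 = 0.
Trying s = -2: the polynomial evaluates to 0, so (s + 2) is a factor.
Dividing out leaves s^2 + 6s + 25 = 0.
The quadratic formula then gives s = -3 ± 4j.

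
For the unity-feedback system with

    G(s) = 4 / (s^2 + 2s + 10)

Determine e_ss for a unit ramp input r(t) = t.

G(s) has no poles at the origin.
This is a Type 0 system; Kv = lim_{s→0} s·G(s) = 0, so the steady-state error for a ramp input is infinite.

e_ss = ∞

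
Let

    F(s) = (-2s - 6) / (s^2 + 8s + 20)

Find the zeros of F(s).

Set the numerator to zero: -2s - 6 = 0, i.e. -2·(s + 3) = 0.
So s = -3.

s = -3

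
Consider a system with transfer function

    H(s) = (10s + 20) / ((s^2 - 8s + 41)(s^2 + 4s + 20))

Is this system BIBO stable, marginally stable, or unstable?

unstable

The poles can be read from the denominator factors: s = 4 + 5j, 4 - 5j, -2 + 4j, -2 - 4j.
Since the pole(s) at s = 4 + 5j, 4 - 5j lie in the right half-plane, the system is unstable.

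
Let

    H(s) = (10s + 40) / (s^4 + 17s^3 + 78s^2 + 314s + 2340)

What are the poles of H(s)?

s = 1 ± 5j, -10, -9

The poles are the roots of the denominator s^4 + 17s^3 + 78s^2 + 314s + 2340 = 0.
Trying s = -10: the polynomial evaluates to 0, so (s + 10) is a factor.
Dividing out leaves s^3 + 7s^2 + 8s + 234 = 0.
This factors further as (s^2 - 2s + 26)(s + 9) = 0.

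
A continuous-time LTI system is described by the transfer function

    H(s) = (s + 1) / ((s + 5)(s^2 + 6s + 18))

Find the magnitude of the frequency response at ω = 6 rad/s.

|H(j6)| ≈ 0.01935

Substitute s = j6: numerator = 1 + j6, denominator = -306 + j72.
|H(j6)| = |1 + j6| / |-306 + j72| = 6.0828 / 314.36 ≈ 0.01935.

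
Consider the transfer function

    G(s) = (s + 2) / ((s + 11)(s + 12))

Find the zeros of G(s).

s = -2

Set the numerator to zero: s + 2 = 0.
So s = -2.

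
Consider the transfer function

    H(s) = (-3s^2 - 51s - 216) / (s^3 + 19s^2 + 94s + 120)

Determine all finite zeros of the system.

Set the numerator to zero: -3s^2 - 51s - 216 = 0, i.e. -3·(s^2 + 17s + 72) = 0.
Factoring: (s + 9)(s + 8) = 0.

s = -9, -8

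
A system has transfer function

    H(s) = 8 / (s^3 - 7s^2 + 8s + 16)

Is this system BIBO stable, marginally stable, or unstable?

unstable

The denominator s^3 - 7s^2 + 8s + 16 factors as (s - 4)^2(s + 1), giving poles at s = 4, -1, 4.
Since the pole(s) at s = 4, 4 lie in the right half-plane, the system is unstable.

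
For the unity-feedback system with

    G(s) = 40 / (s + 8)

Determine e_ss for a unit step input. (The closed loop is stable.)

G(s) has no poles at the origin.
This is a Type 0 system. Kp = lim_{s→0} G(s) = 40/8 = 5.
e_ss = 1/(1 + Kp) = 1/(1 + 5) = 1/6 ≈ 0.1667.

e_ss = 0.1667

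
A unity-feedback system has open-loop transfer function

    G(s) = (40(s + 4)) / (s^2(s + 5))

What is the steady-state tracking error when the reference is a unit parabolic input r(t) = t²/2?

e_ss = 0.03125

G(s) has 2 poles at the origin.
This is a Type 2 system. Ka = lim_{s→0} s^2·G(s) = 160/5 = 32.
e_ss = 1/Ka = 1/(32) = 1/32 ≈ 0.03125.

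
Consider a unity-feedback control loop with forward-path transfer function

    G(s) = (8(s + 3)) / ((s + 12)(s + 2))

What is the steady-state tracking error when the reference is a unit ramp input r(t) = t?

G(s) has no poles at the origin.
This is a Type 0 system; Kv = lim_{s→0} s·G(s) = 0, so the steady-state error for a ramp input is infinite.

e_ss = ∞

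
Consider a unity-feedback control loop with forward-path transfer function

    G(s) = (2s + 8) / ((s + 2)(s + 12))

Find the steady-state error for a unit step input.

e_ss = 0.7500

G(s) has no poles at the origin.
This is a Type 0 system. Kp = lim_{s→0} G(s) = 8/24 = 1/3.
e_ss = 1/(1 + Kp) = 1/(1 + 1/3) = 3/4 ≈ 0.7500.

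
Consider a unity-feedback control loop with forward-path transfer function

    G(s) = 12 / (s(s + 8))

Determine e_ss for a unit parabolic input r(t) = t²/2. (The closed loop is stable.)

e_ss = ∞

G(s) has one pole at the origin.
This is a Type 1 system; Ka = lim_{s→0} s^2·G(s) = 0, so the steady-state error for a parabola input is infinite.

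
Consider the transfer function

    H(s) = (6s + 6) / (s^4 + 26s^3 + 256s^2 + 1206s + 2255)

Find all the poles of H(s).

s = -11, -5, -5 + 4j, -5 - 4j

The poles are the roots of the denominator s^4 + 26s^3 + 256s^2 + 1206s + 2255 = 0.
Trying s = -11: the polynomial evaluates to 0, so (s + 11) is a factor.
Dividing out leaves s^3 + 15s^2 + 91s + 205 = 0.
This factors further as (s + 5)(s^2 + 10s + 41) = 0.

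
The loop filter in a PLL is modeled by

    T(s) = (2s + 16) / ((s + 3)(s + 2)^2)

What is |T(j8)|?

|T(j8)| ≈ 0.03895

Substitute s = j8: numerator = 16 + j16, denominator = -436 - j384.
|T(j8)| = |16 + j16| / |-436 - j384| = 22.627 / 580.99 ≈ 0.03895.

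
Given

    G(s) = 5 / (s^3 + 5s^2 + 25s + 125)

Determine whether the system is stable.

The denominator s^3 + 5s^2 + 25s + 125 factors as (s^2 + 25)(s + 5), giving poles at s = ±5j, -5.
Since the simple pole(s) at s = 5j, -5j lie on the jω-axis with none in the right half-plane, the system is marginally stable.

marginally stable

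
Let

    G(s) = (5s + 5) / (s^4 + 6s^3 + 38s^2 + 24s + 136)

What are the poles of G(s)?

s = 2j, -2j, -3 + 5j, -3 - 5j

The poles are the roots of the denominator s^4 + 6s^3 + 38s^2 + 24s + 136 = 0.
No real roots exist; factor into two real quadratics: (s^2 + 4)(s^2 + 6s + 34) = 0.
Each quadratic gives a conjugate pair via the quadratic formula.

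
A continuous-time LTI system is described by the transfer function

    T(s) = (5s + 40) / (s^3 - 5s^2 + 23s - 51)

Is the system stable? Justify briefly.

unstable

The denominator s^3 - 5s^2 + 23s - 51 factors as (s^2 - 2s + 17)(s - 3), giving poles at s = 1 + 4j, 1 - 4j, 3.
Since the pole(s) at s = 1 + 4j, 1 - 4j, 3 lie in the right half-plane, the system is unstable.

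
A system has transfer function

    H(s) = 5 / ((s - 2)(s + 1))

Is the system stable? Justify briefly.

The poles can be read from the denominator factors: s = 2, -1.
Since the pole(s) at s = 2 lie in the right half-plane, the system is unstable.

unstable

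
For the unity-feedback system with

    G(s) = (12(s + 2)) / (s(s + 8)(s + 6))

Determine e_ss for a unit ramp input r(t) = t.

G(s) has one pole at the origin.
This is a Type 1 system. Kv = lim_{s→0} s·G(s) = 24/48 = 1/2.
e_ss = 1/Kv = 1/(1/2) = 2.

e_ss = 2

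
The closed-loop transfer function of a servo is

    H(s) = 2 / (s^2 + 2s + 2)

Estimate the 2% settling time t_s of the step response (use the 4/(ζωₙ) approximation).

Comparing s^2 + 2s + 2 to s^2 + 2ζωₙs + ωₙ²: ωₙ = √2 ≈ 1.414 rad/s and ζ = 2/(2·√2) ≈ 0.7071.
ζωₙ = 2/2 = 1, so t_s ≈ 4/(ζωₙ) = 4/1 = 4 s.

t_s ≈ 4 s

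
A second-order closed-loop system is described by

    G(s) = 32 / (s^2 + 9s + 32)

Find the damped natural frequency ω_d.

ω_d ≈ 3.428 rad/s

Comparing s^2 + 9s + 32 to s^2 + 2ζωₙs + ωₙ²: ωₙ = √32 ≈ 5.657 rad/s and ζ = 9/(2·√32) ≈ 0.7955.
ζωₙ = 9/2 = 4.5, so ω_d = ωₙ√(1−ζ²) = √(ωₙ² − (ζωₙ)²) = √(32 − 4.5²) = √11.75 ≈ 3.428 rad/s.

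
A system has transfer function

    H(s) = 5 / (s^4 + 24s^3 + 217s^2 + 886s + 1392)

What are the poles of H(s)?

s = -5 ± 2j, -6, -8

The poles are the roots of the denominator s^4 + 24s^3 + 217s^2 + 886s + 1392 = 0.
Trying s = -6: the polynomial evaluates to 0, so (s + 6) is a factor.
Dividing out leaves s^3 + 18s^2 + 109s + 232 = 0.
This factors further as (s^2 + 10s + 29)(s + 8) = 0.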